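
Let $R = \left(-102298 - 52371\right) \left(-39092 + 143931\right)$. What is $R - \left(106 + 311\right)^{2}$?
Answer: $-16215517180$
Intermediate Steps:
$R = -16215343291$ ($R = \left(-154669\right) 104839 = -16215343291$)
$R - \left(106 + 311\right)^{2} = -16215343291 - \left(106 + 311\right)^{2} = -16215343291 - 417^{2} = -16215343291 - 173889 = -16215517180$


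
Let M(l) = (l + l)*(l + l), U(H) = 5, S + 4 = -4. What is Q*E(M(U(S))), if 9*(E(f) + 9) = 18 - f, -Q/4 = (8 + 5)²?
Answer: 110188/9 ≈ 12243.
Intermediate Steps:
S = -8 (S = -4 - 4 = -8)
M(l) = 4*l² (M(l) = (2*l)*(2*l) = 4*l²)
Q = -676 (Q = -4*(8 + 5)² = -4*13² = -4*169 = -676)
E(f) = -7 - f/9 (E(f) = -9 + (18 - f)/9 = -9 + (2 - f/9) = -7 - f/9)
Q*E(M(U(S))) = -676*(-7 - 4*5²/9) = -676*(-7 - 4*25/9) = -676*(-7 - ⅑*100) = -676*(-7 - 100/9) = -676*(-163/9) = 110188/9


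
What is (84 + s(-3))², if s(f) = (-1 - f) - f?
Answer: 7921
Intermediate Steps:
s(f) = -1 - 2*f
(84 + s(-3))² = (84 + (-1 - 2*(-3)))² = (84 + (-1 + 6))² = (84 + 5)² = 89² = 7921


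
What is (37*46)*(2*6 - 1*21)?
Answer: -15318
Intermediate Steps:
(37*46)*(2*6 - 1*21) = 1702*(12 - 21) = 1702*(-9) = -15318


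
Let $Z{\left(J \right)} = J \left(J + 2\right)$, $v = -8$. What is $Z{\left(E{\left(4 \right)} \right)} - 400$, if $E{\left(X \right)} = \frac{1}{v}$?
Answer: $- \frac{25615}{64} \approx -400.23$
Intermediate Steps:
$E{\left(X \right)} = - \frac{1}{8}$ ($E{\left(X \right)} = \frac{1}{-8} = - \frac{1}{8}$)
$Z{\left(J \right)} = J \left(2 + J\right)$
$Z{\left(E{\left(4 \right)} \right)} - 400 = - \frac{2 - \frac{1}{8}}{8} - 400 = \left(- \frac{1}{8}\right) \frac{15}{8} - 400 = - \frac{15}{64} - 400 = - \frac{25615}{64}$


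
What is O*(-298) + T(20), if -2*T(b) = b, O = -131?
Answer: 39028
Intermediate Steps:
T(b) = -b/2
O*(-298) + T(20) = -131*(-298) - 1/2*20 = 39038 - 10 = 39028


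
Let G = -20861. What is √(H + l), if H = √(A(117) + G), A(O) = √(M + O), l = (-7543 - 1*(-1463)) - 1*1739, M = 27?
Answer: √(-7819 + I*√20849) ≈ 0.8164 + 88.429*I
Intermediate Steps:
l = -7819 (l = (-7543 + 1463) - 1739 = -6080 - 1739 = -7819)
A(O) = √(27 + O)
H = I*√20849 (H = √(√(27 + 117) - 20861) = √(√144 - 20861) = √(12 - 20861) = √(-20849) = I*√20849 ≈ 144.39*I)
√(H + l) = √(I*√20849 - 7819) = √(-7819 + I*√20849)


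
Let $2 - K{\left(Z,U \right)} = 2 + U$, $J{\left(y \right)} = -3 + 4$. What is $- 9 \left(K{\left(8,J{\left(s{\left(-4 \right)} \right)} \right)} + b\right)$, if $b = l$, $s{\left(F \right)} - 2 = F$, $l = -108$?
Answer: $981$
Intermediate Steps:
$s{\left(F \right)} = 2 + F$
$J{\left(y \right)} = 1$
$b = -108$
$K{\left(Z,U \right)} = - U$ ($K{\left(Z,U \right)} = 2 - \left(2 + U\right) = - U$)
$- 9 \left(K{\left(8,J{\left(s{\left(-4 \right)} \right)} \right)} + b\right) = - 9 \left(\left(-1\right) 1 - 108\right) = - 9 \left(-1 - 108\right) = \left(-9\right) \left(-109\right) = 981$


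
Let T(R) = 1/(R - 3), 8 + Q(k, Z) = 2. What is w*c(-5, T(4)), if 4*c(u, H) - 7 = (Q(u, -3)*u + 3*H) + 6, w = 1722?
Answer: 19803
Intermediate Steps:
Q(k, Z) = -6 (Q(k, Z) = -8 + 2 = -6)
T(R) = 1/(-3 + R)
c(u, H) = 13/4 - 3*u/2 + 3*H/4 (c(u, H) = 7/4 + ((-6*u + 3*H) + 6)/4 = 7/4 + (6 - 6*u + 3*H)/4 = 7/4 + (3/2 - 3*u/2 + 3*H/4) = 13/4 - 3*u/2 + 3*H/4)
w*c(-5, T(4)) = 1722*(13/4 - 3/2*(-5) + 3/(4*(-3 + 4))) = 1722*(13/4 + 15/2 + (¾)/1) = 1722*(13/4 + 15/2 + (¾)*1) = 1722*(13/4 + 15/2 + ¾) = 1722*(23/2) = 19803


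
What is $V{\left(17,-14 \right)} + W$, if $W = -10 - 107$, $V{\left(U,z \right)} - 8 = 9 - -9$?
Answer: $-91$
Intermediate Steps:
$V{\left(U,z \right)} = 26$ ($V{\left(U,z \right)} = 8 + \left(9 - -9\right) = 8 + \left(9 + 9\right) = 8 + 18 = 26$)
$W = -117$
$V{\left(17,-14 \right)} + W = 26 - 117 = -91$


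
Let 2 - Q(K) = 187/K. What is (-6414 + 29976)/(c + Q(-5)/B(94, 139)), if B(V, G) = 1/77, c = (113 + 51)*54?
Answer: 6930/3497 ≈ 1.9817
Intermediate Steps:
c = 8856 (c = 164*54 = 8856)
B(V, G) = 1/77
Q(K) = 2 - 187/K
(-6414 + 29976)/(c + Q(-5)/B(94, 139)) = (-6414 + 29976)/(8856 + (2 - 187/(-5))/(1/77)) = 23562/(8856 + (2 - 187*(-1/5))*77) = 23562/(8856 + (2 + 187/5)*77) = 23562/(8856 + (197/5)*77) = 23562/(8856 + 15169/5) = 23562/(59449/5) = 23562*(5/59449) = 6930/3497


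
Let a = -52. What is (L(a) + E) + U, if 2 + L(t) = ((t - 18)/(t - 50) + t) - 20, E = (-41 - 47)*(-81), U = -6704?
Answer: 17885/51 ≈ 350.69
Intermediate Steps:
E = 7128 (E = -88*(-81) = 7128)
L(t) = -22 + t + (-18 + t)/(-50 + t) (L(t) = -2 + (((t - 18)/(t - 50) + t) - 20) = -2 + (((-18 + t)/(-50 + t) + t) - 20) = -2 + ((t + (-18 + t)/(-50 + t)) - 20) = -2 + (-20 + t + (-18 + t)/(-50 + t)) = -22 + t + (-18 + t)/(-50 + t))
(L(a) + E) + U = ((1082 + (-52)² - 71*(-52))/(-50 - 52) + 7128) - 6704 = ((1082 + 2704 + 3692)/(-102) + 7128) - 6704 = (-1/102*7478 + 7128) - 6704 = (-3739/51 + 7128) - 6704 = 359789/51 - 6704 = 17885/51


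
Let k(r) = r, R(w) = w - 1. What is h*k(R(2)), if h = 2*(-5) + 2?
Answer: -8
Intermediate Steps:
R(w) = -1 + w
h = -8 (h = -10 + 2 = -8)
h*k(R(2)) = -8*(-1 + 2) = -8*1 = -8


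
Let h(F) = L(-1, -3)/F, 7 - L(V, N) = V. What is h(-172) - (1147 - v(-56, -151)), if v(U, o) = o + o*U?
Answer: 307792/43 ≈ 7158.0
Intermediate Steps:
v(U, o) = o + U*o
L(V, N) = 7 - V
h(F) = 8/F (h(F) = (7 - 1*(-1))/F = (7 + 1)/F = 8/F)
h(-172) - (1147 - v(-56, -151)) = 8/(-172) - (1147 - (-151)*(1 - 56)) = 8*(-1/172) - (1147 - (-151)*(-55)) = -2/43 - (1147 - 1*8305) = -2/43 - (1147 - 8305) = -2/43 - 1*(-7158) = -2/43 + 7158 = 307792/43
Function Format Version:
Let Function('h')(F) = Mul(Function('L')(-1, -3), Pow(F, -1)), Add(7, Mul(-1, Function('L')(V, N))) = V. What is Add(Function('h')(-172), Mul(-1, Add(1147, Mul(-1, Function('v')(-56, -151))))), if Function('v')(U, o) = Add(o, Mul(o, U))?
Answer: Rational(307792, 43) ≈ 7158.0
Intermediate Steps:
Function('v')(U, o) = Add(o, Mul(U, o))
Function('L')(V, N) = Add(7, Mul(-1, V))
Function('h')(F) = Mul(8, Pow(F, -1)) (Function('h')(F) = Mul(Add(7, Mul(-1, -1)), Pow(F, -1)) = Mul(Add(7, 1), Pow(F, -1)) = Mul(8, Pow(F, -1)))
Add(Function('h')(-172), Mul(-1, Add(1147, Mul(-1, Function('v')(-56, -151))))) = Add(Mul(8, Pow(-172, -1)), Mul(-1, Add(1147, Mul(-1, Mul(-151, Add(1, -56)))))) = Add(Mul(8, Rational(-1, 172)), Mul(-1, Add(1147, Mul(-1, Mul(-151, -55))))) = Add(Rational(-2, 43), Mul(-1, Add(1147, Mul(-1, 8305)))) = Add(Rational(-2, 43), Mul(-1, Add(1147, -8305))) = Add(Rational(-2, 43), Mul(-1, -7158)) = Add(Rational(-2, 43), 7158) = Rational(307792, 43)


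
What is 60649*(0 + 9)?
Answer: 545841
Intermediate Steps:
60649*(0 + 9) = 60649*9 = 545841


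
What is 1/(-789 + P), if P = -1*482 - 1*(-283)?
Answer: -1/988 ≈ -0.0010121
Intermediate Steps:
P = -199 (P = -482 + 283 = -199)
1/(-789 + P) = 1/(-789 - 199) = 1/(-988) = -1/988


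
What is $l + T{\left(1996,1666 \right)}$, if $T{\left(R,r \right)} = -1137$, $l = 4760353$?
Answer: $4759216$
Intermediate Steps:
$l + T{\left(1996,1666 \right)} = 4760353 - 1137 = 4759216$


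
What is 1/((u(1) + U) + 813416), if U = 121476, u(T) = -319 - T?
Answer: 1/934572 ≈ 1.0700e-6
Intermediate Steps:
1/((u(1) + U) + 813416) = 1/(((-319 - 1*1) + 121476) + 813416) = 1/(((-319 - 1) + 121476) + 813416) = 1/((-320 + 121476) + 813416) = 1/(121156 + 813416) = 1/934572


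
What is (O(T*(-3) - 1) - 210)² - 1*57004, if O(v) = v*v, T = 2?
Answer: -31083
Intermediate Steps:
O(v) = v²
(O(T*(-3) - 1) - 210)² - 1*57004 = ((2*(-3) - 1)² - 210)² - 1*57004 = ((-6 - 1)² - 210)² - 57004 = ((-7)² - 210)² - 57004 = (49 - 210)² - 57004 = (-161)² - 57004 = 25921 - 57004 = -31083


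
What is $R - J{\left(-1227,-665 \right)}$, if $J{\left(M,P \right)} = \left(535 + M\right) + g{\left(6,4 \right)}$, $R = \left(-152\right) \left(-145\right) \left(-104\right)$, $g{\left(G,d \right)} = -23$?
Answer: $-2291445$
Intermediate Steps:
$R = -2292160$ ($R = 22040 \left(-104\right) = -2292160$)
$J{\left(M,P \right)} = 512 + M$ ($J{\left(M,P \right)} = \left(535 + M\right) - 23 = 512 + M$)
$R - J{\left(-1227,-665 \right)} = -2292160 - \left(512 - 1227\right) = -2292160 - -715 = -2292160 + 715 = -2291445$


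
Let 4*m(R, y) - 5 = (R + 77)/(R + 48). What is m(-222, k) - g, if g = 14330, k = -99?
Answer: -343885/24 ≈ -14329.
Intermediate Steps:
m(R, y) = 5/4 + (77 + R)/(4*(48 + R)) (m(R, y) = 5/4 + ((R + 77)/(R + 48))/4 = 5/4 + ((77 + R)/(48 + R))/4 = 5/4 + (77 + R)/(4*(48 + R)))
m(-222, k) - g = (317 + 6*(-222))/(4*(48 - 222)) - 1*14330 = (¼)*(317 - 1332)/(-174) - 14330 = (¼)*(-1/174)*(-1015) - 14330 = 35/24 - 14330 = -343885/24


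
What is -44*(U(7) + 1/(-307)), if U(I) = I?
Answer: -94512/307 ≈ -307.86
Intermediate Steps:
-44*(U(7) + 1/(-307)) = -44*(7 + 1/(-307)) = -44*(7 - 1/307) = -44*2148/307 = -94512/307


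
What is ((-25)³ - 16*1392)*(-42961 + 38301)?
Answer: 176600020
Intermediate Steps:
((-25)³ - 16*1392)*(-42961 + 38301) = (-15625 - 22272)*(-4660) = -37897*(-4660) = 176600020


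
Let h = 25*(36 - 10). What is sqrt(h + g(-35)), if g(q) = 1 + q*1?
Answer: 2*sqrt(154) ≈ 24.819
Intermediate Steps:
h = 650 (h = 25*26 = 650)
g(q) = 1 + q
sqrt(h + g(-35)) = sqrt(650 + (1 - 35)) = sqrt(650 - 34) = sqrt(616) = 2*sqrt(154)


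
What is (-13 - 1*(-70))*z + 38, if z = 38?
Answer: 2204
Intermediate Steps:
(-13 - 1*(-70))*z + 38 = (-13 - 1*(-70))*38 + 38 = (-13 + 70)*38 + 38 = 57*38 + 38 = 2166 + 38 = 2204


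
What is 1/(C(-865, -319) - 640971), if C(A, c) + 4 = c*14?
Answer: -1/645441 ≈ -1.5493e-6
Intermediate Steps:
C(A, c) = -4 + 14*c (C(A, c) = -4 + c*14 = -4 + 14*c)
1/(C(-865, -319) - 640971) = 1/((-4 + 14*(-319)) - 640971) = 1/((-4 - 4466) - 640971) = 1/(-4470 - 640971) = 1/(-645441) = -1/645441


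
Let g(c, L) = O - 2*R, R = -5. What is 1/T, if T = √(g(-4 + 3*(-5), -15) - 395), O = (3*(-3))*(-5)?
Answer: -I*√85/170 ≈ -0.054233*I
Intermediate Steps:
O = 45 (O = -9*(-5) = 45)
g(c, L) = 55 (g(c, L) = 45 - 2*(-5) = 45 + 10 = 55)
T = 2*I*√85 (T = √(55 - 395) = √(-340) = 2*I*√85 ≈ 18.439*I)
1/T = 1/(2*I*√85) = -I*√85/170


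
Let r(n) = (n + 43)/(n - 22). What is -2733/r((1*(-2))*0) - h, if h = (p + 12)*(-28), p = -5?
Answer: 68554/43 ≈ 1594.3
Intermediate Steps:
r(n) = (43 + n)/(-22 + n)
h = -196 (h = (-5 + 12)*(-28) = 7*(-28) = -196)
-2733/r((1*(-2))*0) - h = -2733*(-22 + (1*(-2))*0)/(43 + (1*(-2))*0) - 1*(-196) = -2733*(-22 - 2*0)/(43 - 2*0) + 196 = -2733*(-22 + 0)/(43 + 0) + 196 = -2733/(43/(-22)) + 196 = -2733/((-1/22*43)) + 196 = -2733/(-43/22) + 196 = -2733*(-22/43) + 196 = 60126/43 + 196 = 68554/43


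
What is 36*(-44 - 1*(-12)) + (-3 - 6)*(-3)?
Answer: -1125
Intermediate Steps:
36*(-44 - 1*(-12)) + (-3 - 6)*(-3) = 36*(-44 + 12) - 9*(-3) = 36*(-32) + 27 = -1152 + 27 = -1125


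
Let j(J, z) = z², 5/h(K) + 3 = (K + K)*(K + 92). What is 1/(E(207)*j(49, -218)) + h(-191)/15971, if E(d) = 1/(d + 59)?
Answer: 16064917271/2870180447826 ≈ 0.0055972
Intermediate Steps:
E(d) = 1/(59 + d)
h(K) = 5/(-3 + 2*K*(92 + K)) (h(K) = 5/(-3 + (K + K)*(K + 92)) = 5/(-3 + (2*K)*(92 + K)) = 5/(-3 + 2*K*(92 + K)))
1/(E(207)*j(49, -218)) + h(-191)/15971 = 1/((1/(59 + 207))*((-218)²)) + (5/(-3 + 2*(-191)² + 184*(-191)))/15971 = 1/(1/266*47524) + (5/(-3 + 2*36481 - 35144))*(1/15971) = (1/47524)/(1/266) + (5/(-3 + 72962 - 35144))*(1/15971) = 266*(1/47524) + (5/37815)*(1/15971) = 133/23762 + (5*(1/37815))*(1/15971) = 133/23762 + (1/7563)*(1/15971) = 133/23762 + 1/120788673 = 16064917271/2870180447826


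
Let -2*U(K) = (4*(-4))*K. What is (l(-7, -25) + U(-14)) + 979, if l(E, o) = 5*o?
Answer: 742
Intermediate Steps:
U(K) = 8*K (U(K) = -4*(-4)*K/2 = -(-8)*K = 8*K)
(l(-7, -25) + U(-14)) + 979 = (5*(-25) + 8*(-14)) + 979 = (-125 - 112) + 979 = -237 + 979 = 742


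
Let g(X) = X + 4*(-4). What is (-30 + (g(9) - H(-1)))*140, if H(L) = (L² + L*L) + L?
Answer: -5320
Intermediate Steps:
g(X) = -16 + X (g(X) = X - 16 = -16 + X)
H(L) = L + 2*L² (H(L) = (L² + L²) + L = 2*L² + L = L + 2*L²)
(-30 + (g(9) - H(-1)))*140 = (-30 + ((-16 + 9) - (-1)*(1 + 2*(-1))))*140 = (-30 + (-7 - (-1)*(1 - 2)))*140 = (-30 + (-7 - (-1)*(-1)))*140 = (-30 + (-7 - 1*1))*140 = (-30 + (-7 - 1))*140 = (-30 - 8)*140 = -38*140 = -5320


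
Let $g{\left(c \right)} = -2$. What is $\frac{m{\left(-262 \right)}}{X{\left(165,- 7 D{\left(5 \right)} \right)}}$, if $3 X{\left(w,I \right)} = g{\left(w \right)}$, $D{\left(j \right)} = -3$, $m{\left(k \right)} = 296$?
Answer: $-444$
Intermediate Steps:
$X{\left(w,I \right)} = - \frac{2}{3}$ ($X{\left(w,I \right)} = \frac{1}{3} \left(-2\right) = - \frac{2}{3}$)
$\frac{m{\left(-262 \right)}}{X{\left(165,- 7 D{\left(5 \right)} \right)}} = \frac{296}{- \frac{2}{3}} = 296 \left(- \frac{3}{2}\right) = -444$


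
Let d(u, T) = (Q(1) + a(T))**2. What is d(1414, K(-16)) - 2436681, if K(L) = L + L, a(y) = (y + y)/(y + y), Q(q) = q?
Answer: -2436677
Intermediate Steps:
a(y) = 1 (a(y) = (2*y)/((2*y)) = (2*y)*(1/(2*y)) = 1)
K(L) = 2*L
d(u, T) = 4 (d(u, T) = (1 + 1)**2 = 2**2 = 4)
d(1414, K(-16)) - 2436681 = 4 - 2436681 = -2436677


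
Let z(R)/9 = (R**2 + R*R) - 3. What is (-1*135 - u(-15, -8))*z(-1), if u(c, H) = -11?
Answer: 1116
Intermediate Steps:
z(R) = -27 + 18*R**2 (z(R) = 9*((R**2 + R*R) - 3) = 9*((R**2 + R**2) - 3) = 9*(2*R**2 - 3) = 9*(-3 + 2*R**2) = -27 + 18*R**2)
(-1*135 - u(-15, -8))*z(-1) = (-1*135 - 1*(-11))*(-27 + 18*(-1)**2) = (-135 + 11)*(-27 + 18*1) = -124*(-27 + 18) = -124*(-9) = 1116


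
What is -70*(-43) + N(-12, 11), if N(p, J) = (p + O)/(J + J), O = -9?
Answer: 66199/22 ≈ 3009.0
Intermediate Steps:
N(p, J) = (-9 + p)/(2*J) (N(p, J) = (p - 9)/(J + J) = (-9 + p)/((2*J)) = (-9 + p)*(1/(2*J)) = (-9 + p)/(2*J))
-70*(-43) + N(-12, 11) = -70*(-43) + (½)*(-9 - 12)/11 = 3010 + (½)*(1/11)*(-21) = 3010 - 21/22 = 66199/22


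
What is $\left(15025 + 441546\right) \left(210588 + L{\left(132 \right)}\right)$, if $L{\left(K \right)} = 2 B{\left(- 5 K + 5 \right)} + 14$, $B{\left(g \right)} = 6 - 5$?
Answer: $96155678884$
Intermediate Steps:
$B{\left(g \right)} = 1$
$L{\left(K \right)} = 16$ ($L{\left(K \right)} = 2 \cdot 1 + 14 = 2 + 14 = 16$)
$\left(15025 + 441546\right) \left(210588 + L{\left(132 \right)}\right) = \left(15025 + 441546\right) \left(210588 + 16\right) = 456571 \cdot 210604 = 96155678884$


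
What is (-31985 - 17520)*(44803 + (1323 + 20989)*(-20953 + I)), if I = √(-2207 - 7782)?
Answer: 23141534676165 - 1104555560*I*√9989 ≈ 2.3142e+13 - 1.1039e+11*I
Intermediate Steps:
I = I*√9989 (I = √(-9989) = I*√9989 ≈ 99.945*I)
(-31985 - 17520)*(44803 + (1323 + 20989)*(-20953 + I)) = (-31985 - 17520)*(44803 + (1323 + 20989)*(-20953 + I*√9989)) = -49505*(44803 + 22312*(-20953 + I*√9989)) = -49505*(44803 + (-467503336 + 22312*I*√9989)) = -49505*(-467458533 + 22312*I*√9989) = 23141534676165 - 1104555560*I*√9989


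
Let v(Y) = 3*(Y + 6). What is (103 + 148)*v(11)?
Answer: 12801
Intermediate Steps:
v(Y) = 18 + 3*Y (v(Y) = 3*(6 + Y) = 18 + 3*Y)
(103 + 148)*v(11) = (103 + 148)*(18 + 3*11) = 251*(18 + 33) = 251*51 = 12801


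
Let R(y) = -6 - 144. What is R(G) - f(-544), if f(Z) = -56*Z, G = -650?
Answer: -30614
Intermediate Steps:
R(y) = -150
R(G) - f(-544) = -150 - (-56)*(-544) = -150 - 1*30464 = -150 - 30464 = -30614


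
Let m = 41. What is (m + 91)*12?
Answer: 1584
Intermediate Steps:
(m + 91)*12 = (41 + 91)*12 = 132*12 = 1584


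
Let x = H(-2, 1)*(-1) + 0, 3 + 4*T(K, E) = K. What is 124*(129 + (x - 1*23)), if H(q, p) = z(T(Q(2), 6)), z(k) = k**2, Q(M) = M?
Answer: 52545/4 ≈ 13136.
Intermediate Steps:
T(K, E) = -3/4 + K/4
H(q, p) = 1/16 (H(q, p) = (-3/4 + (1/4)*2)**2 = (-3/4 + 1/2)**2 = (-1/4)**2 = 1/16)
x = -1/16 (x = (1/16)*(-1) + 0 = -1/16 + 0 = -1/16 ≈ -0.062500)
124*(129 + (x - 1*23)) = 124*(129 + (-1/16 - 1*23)) = 124*(129 + (-1/16 - 23)) = 124*(129 - 369/16) = 124*(1695/16) = 52545/4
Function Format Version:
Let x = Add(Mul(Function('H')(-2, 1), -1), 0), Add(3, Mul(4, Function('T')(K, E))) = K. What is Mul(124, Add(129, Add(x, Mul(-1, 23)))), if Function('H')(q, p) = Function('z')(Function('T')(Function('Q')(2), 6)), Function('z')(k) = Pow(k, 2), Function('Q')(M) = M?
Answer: Rational(52545, 4) ≈ 13136.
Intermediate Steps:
Function('T')(K, E) = Add(Rational(-3, 4), Mul(Rational(1, 4), K))
Function('H')(q, p) = Rational(1, 16) (Function('H')(q, p) = Pow(Add(Rational(-3, 4), Mul(Rational(1, 4), 2)), 2) = Pow(Add(Rational(-3, 4), Rational(1, 2)), 2) = Pow(Rational(-1, 4), 2) = Rational(1, 16))
x = Rational(-1, 16) (x = Add(Mul(Rational(1, 16), -1), 0) = Add(Rational(-1, 16), 0) = Rational(-1, 16) ≈ -0.062500)
Mul(124, Add(129, Add(x, Mul(-1, 23)))) = Mul(124, Add(129, Add(Rational(-1, 16), Mul(-1, 23)))) = Mul(124, Add(129, Add(Rational(-1, 16), -23))) = Mul(124, Add(129, Rational(-369, 16))) = Mul(124, Rational(1695, 16)) = Rational(52545, 4)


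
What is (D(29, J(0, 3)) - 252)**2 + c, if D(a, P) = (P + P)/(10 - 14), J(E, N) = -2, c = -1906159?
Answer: -1843158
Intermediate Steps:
D(a, P) = -P/2 (D(a, P) = (2*P)/(-4) = (2*P)*(-1/4) = -P/2)
(D(29, J(0, 3)) - 252)**2 + c = (-1/2*(-2) - 252)**2 - 1906159 = (1 - 252)**2 - 1906159 = (-251)**2 - 1906159 = 63001 - 1906159 = -1843158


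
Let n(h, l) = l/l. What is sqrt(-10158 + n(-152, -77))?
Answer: I*sqrt(10157) ≈ 100.78*I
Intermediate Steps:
n(h, l) = 1
sqrt(-10158 + n(-152, -77)) = sqrt(-10158 + 1) = sqrt(-10157) = I*sqrt(10157)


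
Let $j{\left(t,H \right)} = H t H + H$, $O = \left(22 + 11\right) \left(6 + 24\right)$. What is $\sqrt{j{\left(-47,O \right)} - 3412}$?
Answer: $i \sqrt{46067122} \approx 6787.3 i$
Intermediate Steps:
$O = 990$ ($O = 33 \cdot 30 = 990$)
$j{\left(t,H \right)} = H + t H^{2}$ ($j{\left(t,H \right)} = t H^{2} + H = H + t H^{2}$)
$\sqrt{j{\left(-47,O \right)} - 3412} = \sqrt{990 \left(1 + 990 \left(-47\right)\right) - 3412} = \sqrt{990 \left(1 - 46530\right) - 3412} = \sqrt{990 \left(-46529\right) - 3412} = \sqrt{-46063710 - 3412} = \sqrt{-46067122} = i \sqrt{46067122}$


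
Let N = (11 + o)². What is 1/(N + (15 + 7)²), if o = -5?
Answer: 1/520 ≈ 0.0019231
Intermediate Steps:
N = 36 (N = (11 - 5)² = 6² = 36)
1/(N + (15 + 7)²) = 1/(36 + (15 + 7)²) = 1/(36 + 22²) = 1/(36 + 484) = 1/520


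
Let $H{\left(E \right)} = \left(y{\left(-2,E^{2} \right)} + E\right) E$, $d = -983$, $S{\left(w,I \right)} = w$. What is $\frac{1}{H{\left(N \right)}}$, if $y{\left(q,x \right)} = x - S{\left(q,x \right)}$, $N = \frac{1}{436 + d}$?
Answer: $- \frac{163667323}{597872} \approx -273.75$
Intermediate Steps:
$N = - \frac{1}{547}$ ($N = \frac{1}{436 - 983} = \frac{1}{-547} = - \frac{1}{547} \approx -0.0018282$)
$y{\left(q,x \right)} = x - q$
$H{\left(E \right)} = E \left(2 + E + E^{2}\right)$ ($H{\left(E \right)} = \left(\left(E^{2} - -2\right) + E\right) E = \left(\left(E^{2} + 2\right) + E\right) E = \left(\left(2 + E^{2}\right) + E\right) E = \left(2 + E + E^{2}\right) E = E \left(2 + E + E^{2}\right)$)
$\frac{1}{H{\left(N \right)}} = \frac{1}{\left(- \frac{1}{547}\right) \left(2 - \frac{1}{547} + \left(- \frac{1}{547}\right)^{2}\right)} = \frac{1}{\left(- \frac{1}{547}\right) \left(2 - \frac{1}{547} + \frac{1}{299209}\right)} = \frac{1}{\left(- \frac{1}{547}\right) \frac{597872}{299209}} = \frac{1}{- \frac{597872}{163667323}} = - \frac{163667323}{597872}$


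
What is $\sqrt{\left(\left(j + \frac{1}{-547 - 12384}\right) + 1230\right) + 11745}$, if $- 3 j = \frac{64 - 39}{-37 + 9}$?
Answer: $\frac{\sqrt{3827190939531141}}{543102} \approx 113.91$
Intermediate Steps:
$j = \frac{25}{84}$ ($j = - \frac{\left(64 - 39\right) \frac{1}{-37 + 9}}{3} = - \frac{25 \frac{1}{-28}}{3} = - \frac{25 \left(- \frac{1}{28}\right)}{3} = \left(- \frac{1}{3}\right) \left(- \frac{25}{28}\right) = \frac{25}{84} \approx 0.29762$)
$\sqrt{\left(\left(j + \frac{1}{-547 - 12384}\right) + 1230\right) + 11745} = \sqrt{\left(\left(\frac{25}{84} + \frac{1}{-547 - 12384}\right) + 1230\right) + 11745} = \sqrt{\left(\left(\frac{25}{84} + \frac{1}{-12931}\right) + 1230\right) + 11745} = \sqrt{\left(\left(\frac{25}{84} - \frac{1}{12931}\right) + 1230\right) + 11745} = \sqrt{\left(\frac{323191}{1086204} + 1230\right) + 11745} = \sqrt{\frac{1336354111}{1086204} + 11745} = \sqrt{\frac{14093820091}{1086204}} = \frac{\sqrt{3827190939531141}}{543102}$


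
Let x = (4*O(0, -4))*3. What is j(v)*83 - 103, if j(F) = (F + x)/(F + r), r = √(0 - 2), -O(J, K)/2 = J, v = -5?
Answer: -706/27 + 415*I*√2/27 ≈ -26.148 + 21.737*I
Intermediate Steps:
O(J, K) = -2*J
r = I*√2 (r = √(-2) = I*√2 ≈ 1.4142*I)
x = 0 (x = (4*(-2*0))*3 = (4*0)*3 = 0*3 = 0)
j(F) = F/(F + I*√2) (j(F) = (F + 0)/(F + I*√2) = F/(F + I*√2))
j(v)*83 - 103 = -5/(-5 + I*√2)*83 - 103 = -415/(-5 + I*√2) - 103 = -103 - 415/(-5 + I*√2)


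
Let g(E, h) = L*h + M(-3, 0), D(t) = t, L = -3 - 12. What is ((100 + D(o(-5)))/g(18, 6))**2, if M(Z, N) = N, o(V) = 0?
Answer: 100/81 ≈ 1.2346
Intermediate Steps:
L = -15
g(E, h) = -15*h (g(E, h) = -15*h + 0 = -15*h)
((100 + D(o(-5)))/g(18, 6))**2 = ((100 + 0)/((-15*6)))**2 = (100/(-90))**2 = (100*(-1/90))**2 = (-10/9)**2 = 100/81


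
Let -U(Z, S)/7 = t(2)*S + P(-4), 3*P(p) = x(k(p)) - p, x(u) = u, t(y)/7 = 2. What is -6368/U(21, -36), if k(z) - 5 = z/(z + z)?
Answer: -38208/21035 ≈ -1.8164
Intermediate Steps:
t(y) = 14 (t(y) = 7*2 = 14)
k(z) = 11/2 (k(z) = 5 + z/(z + z) = 5 + z/((2*z)) = 5 + (1/(2*z))*z = 5 + ½ = 11/2)
P(p) = 11/6 - p/3 (P(p) = (11/2 - p)/3 = 11/6 - p/3)
U(Z, S) = -133/6 - 98*S (U(Z, S) = -7*(14*S + (11/6 - ⅓*(-4))) = -7*(14*S + (11/6 + 4/3)) = -7*(14*S + 19/6) = -7*(19/6 + 14*S) = -133/6 - 98*S)
-6368/U(21, -36) = -6368/(-133/6 - 98*(-36)) = -6368/(-133/6 + 3528) = -6368/21035/6 = -6368*6/21035 = -38208/21035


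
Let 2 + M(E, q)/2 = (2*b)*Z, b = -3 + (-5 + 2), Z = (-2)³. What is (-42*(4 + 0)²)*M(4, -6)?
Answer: -126336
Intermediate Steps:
Z = -8
b = -6 (b = -3 - 3 = -6)
M(E, q) = 188 (M(E, q) = -4 + 2*((2*(-6))*(-8)) = -4 + 2*(-12*(-8)) = -4 + 2*96 = -4 + 192 = 188)
(-42*(4 + 0)²)*M(4, -6) = -42*(4 + 0)²*188 = -42*4²*188 = -42*16*188 = -672*188 = -126336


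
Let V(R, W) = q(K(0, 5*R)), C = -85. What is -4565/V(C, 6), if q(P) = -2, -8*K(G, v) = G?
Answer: 4565/2 ≈ 2282.5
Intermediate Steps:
K(G, v) = -G/8
V(R, W) = -2
-4565/V(C, 6) = -4565/(-2) = -4565*(-½) = 4565/2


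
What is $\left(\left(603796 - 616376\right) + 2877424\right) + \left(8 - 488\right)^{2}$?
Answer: $3095244$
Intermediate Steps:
$\left(\left(603796 - 616376\right) + 2877424\right) + \left(8 - 488\right)^{2} = \left(\left(603796 - 616376\right) + 2877424\right) + \left(-480\right)^{2} = \left(-12580 + 2877424\right) + 230400 = 2864844 + 230400 = 3095244$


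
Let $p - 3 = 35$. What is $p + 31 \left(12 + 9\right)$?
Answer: $689$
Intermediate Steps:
$p = 38$ ($p = 3 + 35 = 38$)
$p + 31 \left(12 + 9\right) = 38 + 31 \left(12 + 9\right) = 38 + 31 \cdot 21 = 38 + 651 = 689$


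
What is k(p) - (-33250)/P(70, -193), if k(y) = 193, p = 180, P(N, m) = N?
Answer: 668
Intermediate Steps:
k(p) - (-33250)/P(70, -193) = 193 - (-33250)/70 = 193 - 1*(-475) = 193 + 475 = 668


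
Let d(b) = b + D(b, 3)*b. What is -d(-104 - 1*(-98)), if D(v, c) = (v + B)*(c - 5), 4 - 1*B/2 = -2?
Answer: -66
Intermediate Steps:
B = 12 (B = 8 - 2*(-2) = 8 + 4 = 12)
D(v, c) = (-5 + c)*(12 + v) (D(v, c) = (v + 12)*(c - 5) = (12 + v)*(-5 + c) = (-5 + c)*(12 + v))
d(b) = b + b*(-24 - 2*b) (d(b) = b + (-60 - 5*b + 12*3 + 3*b)*b = b + (-60 - 5*b + 36 + 3*b)*b = b + (-24 - 2*b)*b = b + b*(-24 - 2*b))
-d(-104 - 1*(-98)) = -(-1)*(-104 - 1*(-98))*(23 + 2*(-104 - 1*(-98))) = -(-1)*(-104 + 98)*(23 + 2*(-104 + 98)) = -(-1)*(-6)*(23 + 2*(-6)) = -(-1)*(-6)*(23 - 12) = -(-1)*(-6)*11 = -1*66 = -66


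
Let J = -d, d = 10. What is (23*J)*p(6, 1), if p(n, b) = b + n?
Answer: -1610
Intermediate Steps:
J = -10 (J = -1*10 = -10)
(23*J)*p(6, 1) = (23*(-10))*(1 + 6) = -230*7 = -1610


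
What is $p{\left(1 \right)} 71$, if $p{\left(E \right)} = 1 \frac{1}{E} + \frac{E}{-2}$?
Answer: $\frac{71}{2} \approx 35.5$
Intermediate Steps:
$p{\left(E \right)} = \frac{1}{E} - \frac{E}{2}$ ($p{\left(E \right)} = \frac{1}{E} + E \left(- \frac{1}{2}\right) = \frac{1}{E} - \frac{E}{2}$)
$p{\left(1 \right)} 71 = \left(1^{-1} - \frac{1}{2}\right) 71 = \left(1 - \frac{1}{2}\right) 71 = \frac{1}{2} \cdot 71 = \frac{71}{2}$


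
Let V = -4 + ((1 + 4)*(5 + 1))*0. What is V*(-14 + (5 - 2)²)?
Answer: 20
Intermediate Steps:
V = -4 (V = -4 + (5*6)*0 = -4 + 30*0 = -4 + 0 = -4)
V*(-14 + (5 - 2)²) = -4*(-14 + (5 - 2)²) = -4*(-14 + 3²) = -4*(-14 + 9) = -4*(-5) = 20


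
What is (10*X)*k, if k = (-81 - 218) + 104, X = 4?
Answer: -7800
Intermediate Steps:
k = -195 (k = -299 + 104 = -195)
(10*X)*k = (10*4)*(-195) = 40*(-195) = -7800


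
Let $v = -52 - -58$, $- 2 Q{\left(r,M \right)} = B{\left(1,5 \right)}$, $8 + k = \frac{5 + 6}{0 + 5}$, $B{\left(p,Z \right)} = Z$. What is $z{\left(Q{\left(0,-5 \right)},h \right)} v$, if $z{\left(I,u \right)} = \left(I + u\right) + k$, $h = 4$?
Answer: $- \frac{129}{5} \approx -25.8$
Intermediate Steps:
$k = - \frac{29}{5}$ ($k = -8 + \frac{5 + 6}{0 + 5} = -8 + \frac{11}{5} = - \frac{29}{5} \approx -5.8$)
$Q{\left(r,M \right)} = - \frac{5}{2}$ ($Q{\left(r,M \right)} = \left(- \frac{1}{2}\right) 5 = - \frac{5}{2}$)
$v = 6$ ($v = -52 + 58 = 6$)
$z{\left(I,u \right)} = - \frac{29}{5} + I + u$ ($z{\left(I,u \right)} = \left(I + u\right) - \frac{29}{5} = - \frac{29}{5} + I + u$)
$z{\left(Q{\left(0,-5 \right)},h \right)} v = \left(- \frac{29}{5} - \frac{5}{2} + 4\right) 6 = \left(- \frac{43}{10}\right) 6 = - \frac{129}{5}$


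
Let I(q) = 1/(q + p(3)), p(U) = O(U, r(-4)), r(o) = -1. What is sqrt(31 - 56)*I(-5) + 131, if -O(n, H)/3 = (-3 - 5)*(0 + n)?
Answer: 131 + 5*I/67 ≈ 131.0 + 0.074627*I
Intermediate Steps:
O(n, H) = 24*n (O(n, H) = -3*(-3 - 5)*(0 + n) = -(-24)*n = 24*n)
p(U) = 24*U
I(q) = 1/(72 + q) (I(q) = 1/(q + 24*3) = 1/(q + 72) = 1/(72 + q))
sqrt(31 - 56)*I(-5) + 131 = sqrt(31 - 56)/(72 - 5) + 131 = sqrt(-25)/67 + 131 = (5*I)*(1/67) + 131 = 5*I/67 + 131 = 131 + 5*I/67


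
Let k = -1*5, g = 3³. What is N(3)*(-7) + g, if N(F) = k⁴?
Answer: -4348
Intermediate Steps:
g = 27
k = -5
N(F) = 625 (N(F) = (-5)⁴ = 625)
N(3)*(-7) + g = 625*(-7) + 27 = -4375 + 27 = -4348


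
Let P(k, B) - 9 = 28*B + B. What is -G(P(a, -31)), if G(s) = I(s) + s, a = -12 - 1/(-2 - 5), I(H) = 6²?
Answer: 854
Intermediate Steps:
I(H) = 36
a = -83/7 (a = -12 - 1/(-7) = -12 - 1*(-⅐) = -12 + ⅐ = -83/7 ≈ -11.857)
P(k, B) = 9 + 29*B (P(k, B) = 9 + (28*B + B) = 9 + 29*B)
G(s) = 36 + s
-G(P(a, -31)) = -(36 + (9 + 29*(-31))) = -(36 + (9 - 899)) = -(36 - 890) = -1*(-854) = 854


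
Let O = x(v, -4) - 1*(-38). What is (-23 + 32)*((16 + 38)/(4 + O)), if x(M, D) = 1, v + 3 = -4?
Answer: 486/43 ≈ 11.302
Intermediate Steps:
v = -7 (v = -3 - 4 = -7)
O = 39 (O = 1 - 1*(-38) = 1 + 38 = 39)
(-23 + 32)*((16 + 38)/(4 + O)) = (-23 + 32)*((16 + 38)/(4 + 39)) = 9*(54/43) = 486/43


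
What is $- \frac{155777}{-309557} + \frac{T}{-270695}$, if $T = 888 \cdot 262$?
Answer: $- \frac{29852238377}{83795532115} \approx -0.35625$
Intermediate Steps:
$T = 232656$
$- \frac{155777}{-309557} + \frac{T}{-270695} = - \frac{155777}{-309557} + \frac{232656}{-270695} = \left(-155777\right) \left(- \frac{1}{309557}\right) + 232656 \left(- \frac{1}{270695}\right) = \frac{155777}{309557} - \frac{232656}{270695} = - \frac{29852238377}{83795532115}$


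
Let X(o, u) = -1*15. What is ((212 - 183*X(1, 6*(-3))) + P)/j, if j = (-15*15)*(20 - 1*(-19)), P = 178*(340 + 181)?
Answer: -19139/1755 ≈ -10.905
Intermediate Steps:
X(o, u) = -15
P = 92738 (P = 178*521 = 92738)
j = -8775 (j = -225*(20 + 19) = -225*39 = -8775)
((212 - 183*X(1, 6*(-3))) + P)/j = ((212 - 183*(-15)) + 92738)/(-8775) = ((212 + 2745) + 92738)*(-1/8775) = (2957 + 92738)*(-1/8775) = 95695*(-1/8775) = -19139/1755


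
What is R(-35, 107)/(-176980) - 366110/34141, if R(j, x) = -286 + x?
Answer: -64788036561/6042274180 ≈ -10.722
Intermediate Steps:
R(-35, 107)/(-176980) - 366110/34141 = (-286 + 107)/(-176980) - 366110/34141 = -179*(-1/176980) - 366110*1/34141 = 179/176980 - 366110/34141 = -64788036561/6042274180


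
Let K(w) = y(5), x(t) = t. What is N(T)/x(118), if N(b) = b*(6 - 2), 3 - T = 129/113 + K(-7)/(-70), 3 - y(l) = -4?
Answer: 2213/33335 ≈ 0.066387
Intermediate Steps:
y(l) = 7 (y(l) = 3 - 1*(-4) = 3 + 4 = 7)
K(w) = 7
T = 2213/1130 (T = 3 - (129/113 + 7/(-70)) = 3 - (129*(1/113) + 7*(-1/70)) = 3 - (129/113 - 1/10) = 3 - 1*1177/1130 = 3 - 1177/1130 = 2213/1130 ≈ 1.9584)
N(b) = 4*b (N(b) = b*4 = 4*b)
N(T)/x(118) = (4*(2213/1130))/118 = (4426/565)*(1/118) = 2213/33335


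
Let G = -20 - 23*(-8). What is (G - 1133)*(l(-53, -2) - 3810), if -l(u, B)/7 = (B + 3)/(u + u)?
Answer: 391333557/106 ≈ 3.6918e+6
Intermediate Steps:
G = 164 (G = -20 + 184 = 164)
l(u, B) = -7*(3 + B)/(2*u) (l(u, B) = -7*(B + 3)/(u + u) = -7*(3 + B)/(2*u))
(G - 1133)*(l(-53, -2) - 3810) = (164 - 1133)*((7/2)*(-3 - 1*(-2))/(-53) - 3810) = -969*((7/2)*(-1/53)*(-3 + 2) - 3810) = -969*((7/2)*(-1/53)*(-1) - 3810) = -969*(7/106 - 3810) = -969*(-403853/106) = 391333557/106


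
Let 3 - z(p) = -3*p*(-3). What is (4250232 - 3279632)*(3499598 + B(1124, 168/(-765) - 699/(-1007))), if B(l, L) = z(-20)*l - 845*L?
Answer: 184677989003033800/51357 ≈ 3.5960e+12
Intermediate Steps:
z(p) = 3 - 9*p (z(p) = 3 - (-3*p)*(-3) = 3 - 9*p)
B(l, L) = -845*L + 183*l (B(l, L) = (3 - 9*(-20))*l - 845*L = (3 + 180)*l - 845*L = 183*l - 845*L = -845*L + 183*l)
(4250232 - 3279632)*(3499598 + B(1124, 168/(-765) - 699/(-1007))) = (4250232 - 3279632)*(3499598 + (-845*(168/(-765) - 699/(-1007)) + 183*1124)) = 970600*(3499598 + (-845*(168*(-1/765) - 699*(-1/1007)) + 205692)) = 970600*(3499598 + (-845*(-56/255 + 699/1007) + 205692)) = 970600*(3499598 + (-845*121853/256785 + 205692)) = 970600*(3499598 + (-20593157/51357 + 205692)) = 970600*(3499598 + 10543130887/51357) = 970600*(190271985373/51357) = 184677989003033800/51357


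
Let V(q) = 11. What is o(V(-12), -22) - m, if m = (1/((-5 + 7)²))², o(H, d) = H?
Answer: 175/16 ≈ 10.938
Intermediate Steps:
m = 1/16 (m = (1/(2²))² = (1/4)² = (¼)² = 1/16 ≈ 0.062500)
o(V(-12), -22) - m = 11 - 1*1/16 = 11 - 1/16 = 175/16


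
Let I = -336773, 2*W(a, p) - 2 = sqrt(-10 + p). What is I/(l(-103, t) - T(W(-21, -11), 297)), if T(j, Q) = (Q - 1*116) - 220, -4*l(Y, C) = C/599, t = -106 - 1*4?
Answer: -403454054/46777 ≈ -8625.0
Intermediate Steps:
t = -110 (t = -106 - 4 = -110)
l(Y, C) = -C/2396 (l(Y, C) = -C/(4*599) = -C/2396)
W(a, p) = 1 + sqrt(-10 + p)/2
T(j, Q) = -336 + Q (T(j, Q) = (Q - 116) - 220 = (-116 + Q) - 220 = -336 + Q)
I/(l(-103, t) - T(W(-21, -11), 297)) = -336773/(-1/2396*(-110) - (-336 + 297)) = -336773/(55/1198 - 1*(-39)) = -336773/(55/1198 + 39) = -336773/46777/1198 = -336773*1198/46777 = -403454054/46777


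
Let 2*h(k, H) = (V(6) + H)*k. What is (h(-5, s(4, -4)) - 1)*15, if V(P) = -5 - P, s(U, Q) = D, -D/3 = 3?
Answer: 735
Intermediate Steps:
D = -9 (D = -3*3 = -9)
s(U, Q) = -9
h(k, H) = k*(-11 + H)/2 (h(k, H) = (((-5 - 1*6) + H)*k)/2 = (((-5 - 6) + H)*k)/2 = ((-11 + H)*k)/2 = (k*(-11 + H))/2 = k*(-11 + H)/2)
(h(-5, s(4, -4)) - 1)*15 = ((1/2)*(-5)*(-11 - 9) - 1)*15 = ((1/2)*(-5)*(-20) - 1)*15 = (50 - 1)*15 = 49*15 = 735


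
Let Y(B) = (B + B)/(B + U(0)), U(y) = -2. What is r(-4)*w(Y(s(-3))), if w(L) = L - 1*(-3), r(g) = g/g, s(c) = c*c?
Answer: 39/7 ≈ 5.5714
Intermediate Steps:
s(c) = c**2
Y(B) = 2*B/(-2 + B) (Y(B) = (B + B)/(B - 2) = (2*B)/(-2 + B) = 2*B/(-2 + B))
r(g) = 1
w(L) = 3 + L (w(L) = L + 3 = 3 + L)
r(-4)*w(Y(s(-3))) = 1*(3 + 2*(-3)**2/(-2 + (-3)**2)) = 1*(3 + 2*9/(-2 + 9)) = 1*(3 + 2*9/7) = 1*(3 + 2*9*(1/7)) = 1*(3 + 18/7) = 1*(39/7) = 39/7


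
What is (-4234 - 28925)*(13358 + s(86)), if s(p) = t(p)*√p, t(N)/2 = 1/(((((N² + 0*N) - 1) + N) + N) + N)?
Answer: -442937922 - 22106*√86/2551 ≈ -4.4294e+8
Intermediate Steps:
t(N) = 2/(-1 + N² + 3*N) (t(N) = 2/(((((N² + 0*N) - 1) + N) + N) + N) = 2/(((((N² + 0) - 1) + N) + N) + N) = 2/((((N² - 1) + N) + N) + N) = 2/((((-1 + N²) + N) + N) + N) = 2/(((-1 + N + N²) + N) + N) = 2/((-1 + N² + 2*N) + N) = 2/(-1 + N² + 3*N))
s(p) = 2*√p/(-1 + p² + 3*p) (s(p) = (2/(-1 + p² + 3*p))*√p = 2*√p/(-1 + p² + 3*p))
(-4234 - 28925)*(13358 + s(86)) = (-4234 - 28925)*(13358 + 2*√86/(-1 + 86² + 3*86)) = -33159*(13358 + 2*√86/(-1 + 7396 + 258)) = -33159*(13358 + 2*√86/7653) = -442937922 - 22106*√86/2551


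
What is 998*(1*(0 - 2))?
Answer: -1996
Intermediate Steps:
998*(1*(0 - 2)) = 998*(1*(-2)) = 998*(-2) = -1996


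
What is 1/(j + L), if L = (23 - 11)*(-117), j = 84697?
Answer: 1/83293 ≈ 1.2006e-5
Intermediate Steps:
L = -1404 (L = 12*(-117) = -1404)
1/(j + L) = 1/(84697 - 1404) = 1/83293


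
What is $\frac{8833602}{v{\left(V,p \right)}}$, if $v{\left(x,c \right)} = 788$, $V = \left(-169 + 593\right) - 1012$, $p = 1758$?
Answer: $\frac{4416801}{394} \approx 11210.0$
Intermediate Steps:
$V = -588$ ($V = 424 - 1012 = -588$)
$\frac{8833602}{v{\left(V,p \right)}} = \frac{8833602}{788} = 8833602 \cdot \frac{1}{788} = \frac{4416801}{394}$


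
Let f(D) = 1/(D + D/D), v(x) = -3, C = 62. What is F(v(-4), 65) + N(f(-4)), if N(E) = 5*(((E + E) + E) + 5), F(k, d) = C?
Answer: 82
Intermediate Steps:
f(D) = 1/(1 + D) (f(D) = 1/(D + 1) = 1/(1 + D))
F(k, d) = 62
N(E) = 25 + 15*E (N(E) = 5*((2*E + E) + 5) = 5*(3*E + 5) = 5*(5 + 3*E) = 25 + 15*E)
F(v(-4), 65) + N(f(-4)) = 62 + (25 + 15/(1 - 4)) = 62 + (25 + 15/(-3)) = 62 + (25 + 15*(-⅓)) = 62 + (25 - 5) = 62 + 20 = 82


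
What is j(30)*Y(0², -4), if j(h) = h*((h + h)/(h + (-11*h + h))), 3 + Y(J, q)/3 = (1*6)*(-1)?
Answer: 180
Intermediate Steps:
Y(J, q) = -27 (Y(J, q) = -9 + 3*((1*6)*(-1)) = -9 + 3*(6*(-1)) = -9 + 3*(-6) = -9 - 18 = -27)
j(h) = -2*h/9 (j(h) = h*((2*h)/(h - 10*h)) = h*((2*h)/((-9*h))) = h*((2*h)*(-1/(9*h))) = h*(-2/9) = -2*h/9)
j(30)*Y(0², -4) = -2/9*30*(-27) = -20/3*(-27) = 180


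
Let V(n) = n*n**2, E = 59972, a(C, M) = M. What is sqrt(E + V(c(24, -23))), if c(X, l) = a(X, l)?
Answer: sqrt(47805) ≈ 218.64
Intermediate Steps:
c(X, l) = l
V(n) = n**3
sqrt(E + V(c(24, -23))) = sqrt(59972 + (-23)**3) = sqrt(59972 - 12167) = sqrt(47805)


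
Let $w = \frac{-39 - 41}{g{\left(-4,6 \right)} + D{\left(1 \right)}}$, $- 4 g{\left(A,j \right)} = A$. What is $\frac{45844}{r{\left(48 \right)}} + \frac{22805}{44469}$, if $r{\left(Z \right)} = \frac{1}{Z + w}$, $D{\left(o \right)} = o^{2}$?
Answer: $\frac{16309117493}{44469} \approx 3.6675 \cdot 10^{5}$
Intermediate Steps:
$g{\left(A,j \right)} = - \frac{A}{4}$
$w = -40$ ($w = \frac{-39 - 41}{\left(- \frac{1}{4}\right) \left(-4\right) + 1^{2}} = - \frac{80}{1 + 1} = - \frac{80}{2} = \left(-80\right) \frac{1}{2} = -40$)
$r{\left(Z \right)} = \frac{1}{-40 + Z}$ ($r{\left(Z \right)} = \frac{1}{Z - 40} = \frac{1}{-40 + Z}$)
$\frac{45844}{r{\left(48 \right)}} + \frac{22805}{44469} = \frac{45844}{\frac{1}{-40 + 48}} + \frac{22805}{44469} = \frac{45844}{\frac{1}{8}} + 22805 \cdot \frac{1}{44469} = 45844 \frac{1}{\frac{1}{8}} + \frac{22805}{44469} = 45844 \cdot 8 + \frac{22805}{44469} = 366752 + \frac{22805}{44469} = \frac{16309117493}{44469}$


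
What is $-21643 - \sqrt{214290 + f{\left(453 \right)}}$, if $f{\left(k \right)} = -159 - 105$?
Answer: $-21643 - \sqrt{214026} \approx -22106.0$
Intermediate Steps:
$f{\left(k \right)} = -264$
$-21643 - \sqrt{214290 + f{\left(453 \right)}} = -21643 - \sqrt{214290 - 264} = -21643 - \sqrt{214026}$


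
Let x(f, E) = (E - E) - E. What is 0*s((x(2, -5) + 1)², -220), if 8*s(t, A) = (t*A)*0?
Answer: 0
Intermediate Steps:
x(f, E) = -E (x(f, E) = 0 - E = -E)
s(t, A) = 0 (s(t, A) = ((t*A)*0)/8 = ((A*t)*0)/8 = (⅛)*0 = 0)
0*s((x(2, -5) + 1)², -220) = 0*0 = 0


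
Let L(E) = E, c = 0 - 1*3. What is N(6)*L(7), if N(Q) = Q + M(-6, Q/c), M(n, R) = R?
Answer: 28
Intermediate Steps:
c = -3 (c = 0 - 3 = -3)
N(Q) = 2*Q/3 (N(Q) = Q + Q/(-3) = Q + Q*(-⅓) = Q - Q/3 = 2*Q/3)
N(6)*L(7) = ((⅔)*6)*7 = 4*7 = 28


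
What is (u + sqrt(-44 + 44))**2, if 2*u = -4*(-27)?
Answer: 2916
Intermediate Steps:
u = 54 (u = (-4*(-27))/2 = (1/2)*108 = 54)
(u + sqrt(-44 + 44))**2 = (54 + sqrt(-44 + 44))**2 = (54 + sqrt(0))**2 = (54 + 0)**2 = 54**2 = 2916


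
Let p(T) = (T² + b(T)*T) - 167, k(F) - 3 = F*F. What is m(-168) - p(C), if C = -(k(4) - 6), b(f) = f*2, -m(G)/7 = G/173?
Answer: -57644/173 ≈ -333.20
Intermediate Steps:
m(G) = -7*G/173
k(F) = 3 + F² (k(F) = 3 + F*F = 3 + F²)
b(f) = 2*f
C = -13 (C = -((3 + 4²) - 6) = -((3 + 16) - 6) = -(19 - 6) = -1*13 = -13)
p(T) = -167 + 3*T² (p(T) = (T² + (2*T)*T) - 167 = (T² + 2*T²) - 167 = 3*T² - 167 = -167 + 3*T²)
m(-168) - p(C) = -7/173*(-168) - (-167 + 3*(-13)²) = 1176/173 - (-167 + 3*169) = 1176/173 - (-167 + 507) = 1176/173 - 1*340 = 1176/173 - 340 = -57644/173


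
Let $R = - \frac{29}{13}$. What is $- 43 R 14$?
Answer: $\frac{17458}{13} \approx 1342.9$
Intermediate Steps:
$R = - \frac{29}{13}$ ($R = \left(-29\right) \frac{1}{13} = - \frac{29}{13} \approx -2.2308$)
$- 43 R 14 = \left(-43\right) \left(- \frac{29}{13}\right) 14 = \frac{1247}{13} \cdot 14 = \frac{17458}{13}$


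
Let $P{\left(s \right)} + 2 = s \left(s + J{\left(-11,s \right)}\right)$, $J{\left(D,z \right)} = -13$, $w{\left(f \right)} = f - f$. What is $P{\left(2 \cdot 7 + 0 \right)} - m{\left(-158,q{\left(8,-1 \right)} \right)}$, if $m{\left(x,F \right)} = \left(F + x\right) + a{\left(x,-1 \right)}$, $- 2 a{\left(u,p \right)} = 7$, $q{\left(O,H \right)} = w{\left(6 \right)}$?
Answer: $\frac{347}{2} \approx 173.5$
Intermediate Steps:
$w{\left(f \right)} = 0$
$q{\left(O,H \right)} = 0$
$a{\left(u,p \right)} = - \frac{7}{2}$ ($a{\left(u,p \right)} = \left(- \frac{1}{2}\right) 7 = - \frac{7}{2}$)
$m{\left(x,F \right)} = - \frac{7}{2} + F + x$ ($m{\left(x,F \right)} = \left(F + x\right) - \frac{7}{2} = - \frac{7}{2} + F + x$)
$P{\left(s \right)} = -2 + s \left(-13 + s\right)$ ($P{\left(s \right)} = -2 + s \left(s - 13\right) = -2 + s \left(-13 + s\right)$)
$P{\left(2 \cdot 7 + 0 \right)} - m{\left(-158,q{\left(8,-1 \right)} \right)} = \left(-2 + \left(2 \cdot 7 + 0\right)^{2} - 13 \left(2 \cdot 7 + 0\right)\right) - \left(- \frac{7}{2} + 0 - 158\right) = \left(-2 + \left(14 + 0\right)^{2} - 13 \left(14 + 0\right)\right) - - \frac{323}{2} = \left(-2 + 14^{2} - 182\right) + \frac{323}{2} = \left(-2 + 196 - 182\right) + \frac{323}{2} = 12 + \frac{323}{2} = \frac{347}{2}$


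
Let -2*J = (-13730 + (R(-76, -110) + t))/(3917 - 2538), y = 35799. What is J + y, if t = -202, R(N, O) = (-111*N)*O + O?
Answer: 49837822/1379 ≈ 36141.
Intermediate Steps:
R(N, O) = O - 111*N*O (R(N, O) = -111*N*O + O = O - 111*N*O)
J = 471001/1379 (J = -(-13730 + (-110*(1 - 111*(-76)) - 202))/(2*(3917 - 2538)) = -(-13730 + (-110*(1 + 8436) - 202))/(2*1379) = -(-13730 + (-110*8437 - 202))/(2*1379) = -(-13730 + (-928070 - 202))/(2*1379) = -(-13730 - 928272)/(2*1379) = -(-471001)/1379 = -1/2*(-942002/1379) = 471001/1379 ≈ 341.55)
J + y = 471001/1379 + 35799 = 49837822/1379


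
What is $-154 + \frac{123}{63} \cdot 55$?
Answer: $- \frac{979}{21} \approx -46.619$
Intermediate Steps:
$-154 + \frac{123}{63} \cdot 55 = -154 + 123 \cdot \frac{1}{63} \cdot 55 = -154 + \frac{41}{21} \cdot 55 = -154 + \frac{2255}{21} = - \frac{979}{21}$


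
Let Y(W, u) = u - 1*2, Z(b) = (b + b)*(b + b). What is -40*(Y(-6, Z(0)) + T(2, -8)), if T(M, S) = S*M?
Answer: 720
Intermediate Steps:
Z(b) = 4*b² (Z(b) = (2*b)*(2*b) = 4*b²)
T(M, S) = M*S
Y(W, u) = -2 + u (Y(W, u) = u - 2 = -2 + u)
-40*(Y(-6, Z(0)) + T(2, -8)) = -40*((-2 + 4*0²) + 2*(-8)) = -40*((-2 + 4*0) - 16) = -40*((-2 + 0) - 16) = -40*(-2 - 16) = -40*(-18) = 720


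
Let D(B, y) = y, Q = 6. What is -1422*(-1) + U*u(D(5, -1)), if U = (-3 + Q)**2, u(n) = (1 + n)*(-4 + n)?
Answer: 1422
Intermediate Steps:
U = 9 (U = (-3 + 6)**2 = 3**2 = 9)
-1422*(-1) + U*u(D(5, -1)) = -1422*(-1) + 9*(-4 + (-1)**2 - 3*(-1)) = -158*(-9) + 9*(-4 + 1 + 3) = 1422 + 9*0 = 1422 + 0 = 1422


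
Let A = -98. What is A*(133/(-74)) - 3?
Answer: 6406/37 ≈ 173.14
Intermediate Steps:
A*(133/(-74)) - 3 = -13034/(-74) - 3 = -13034*(-1)/74 - 3 = -98*(-133/74) - 3 = 6517/37 - 3 = 6406/37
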